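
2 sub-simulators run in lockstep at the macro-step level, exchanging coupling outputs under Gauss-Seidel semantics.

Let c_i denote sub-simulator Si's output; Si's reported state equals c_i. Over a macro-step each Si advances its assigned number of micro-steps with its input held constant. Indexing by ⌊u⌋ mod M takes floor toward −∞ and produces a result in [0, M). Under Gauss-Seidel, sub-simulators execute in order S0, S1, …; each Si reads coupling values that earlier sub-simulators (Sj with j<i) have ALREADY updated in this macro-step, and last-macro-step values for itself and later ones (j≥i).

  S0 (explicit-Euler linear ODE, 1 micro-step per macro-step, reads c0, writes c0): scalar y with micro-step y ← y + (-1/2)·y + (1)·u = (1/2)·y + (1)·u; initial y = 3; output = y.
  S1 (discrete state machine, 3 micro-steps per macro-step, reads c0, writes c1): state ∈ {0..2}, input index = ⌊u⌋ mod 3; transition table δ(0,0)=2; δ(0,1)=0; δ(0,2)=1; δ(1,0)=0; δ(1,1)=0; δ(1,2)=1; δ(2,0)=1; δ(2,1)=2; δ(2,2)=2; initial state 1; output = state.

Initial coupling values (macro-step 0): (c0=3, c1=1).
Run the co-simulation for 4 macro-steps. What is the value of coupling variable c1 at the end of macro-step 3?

c1 at macro-step 3 = 0

macro 1: S0 reads c0=3 → after 1×micro: 9/2; S1 reads c0=9/2 → after 3×micro: 0 ⇒ (c0=9/2, c1=0)
macro 2: S0 reads c0=9/2 → after 1×micro: 27/4; S1 reads c0=27/4 → after 3×micro: 0 ⇒ (c0=27/4, c1=0)
macro 3: S0 reads c0=27/4 → after 1×micro: 81/8; S1 reads c0=81/8 → after 3×micro: 0 ⇒ (c0=81/8, c1=0)
macro 4: S0 reads c0=81/8 → after 1×micro: 243/16; S1 reads c0=243/16 → after 3×micro: 0 ⇒ (c0=243/16, c1=0)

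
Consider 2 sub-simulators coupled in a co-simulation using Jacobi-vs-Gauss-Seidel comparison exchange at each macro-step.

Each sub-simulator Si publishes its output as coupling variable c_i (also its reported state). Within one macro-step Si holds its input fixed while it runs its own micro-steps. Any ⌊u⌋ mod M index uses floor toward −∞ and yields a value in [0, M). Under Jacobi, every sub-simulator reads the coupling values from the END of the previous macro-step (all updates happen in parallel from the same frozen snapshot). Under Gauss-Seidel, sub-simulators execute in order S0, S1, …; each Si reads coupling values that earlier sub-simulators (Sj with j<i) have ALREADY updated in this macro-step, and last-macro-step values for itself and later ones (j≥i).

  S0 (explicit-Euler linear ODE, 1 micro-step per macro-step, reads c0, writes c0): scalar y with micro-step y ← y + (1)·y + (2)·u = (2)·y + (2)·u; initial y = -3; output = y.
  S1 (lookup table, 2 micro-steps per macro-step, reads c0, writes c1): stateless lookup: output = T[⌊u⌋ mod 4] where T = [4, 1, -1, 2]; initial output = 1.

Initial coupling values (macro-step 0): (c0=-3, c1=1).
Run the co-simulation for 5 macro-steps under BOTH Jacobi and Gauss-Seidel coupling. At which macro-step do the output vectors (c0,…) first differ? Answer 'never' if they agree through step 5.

first divergence at macro-step: 1

[Jacobi] macro 1: S0 reads c0=-3 → after 1×micro: -12; S1 reads c0=-3 → after 2×micro: 1 ⇒ (c0=-12, c1=1)
[Jacobi] macro 2: S0 reads c0=-12 → after 1×micro: -48; S1 reads c0=-12 → after 2×micro: 4 ⇒ (c0=-48, c1=4)
[Jacobi] macro 3: S0 reads c0=-48 → after 1×micro: -192; S1 reads c0=-48 → after 2×micro: 4 ⇒ (c0=-192, c1=4)
[Jacobi] macro 4: S0 reads c0=-192 → after 1×micro: -768; S1 reads c0=-192 → after 2×micro: 4 ⇒ (c0=-768, c1=4)
[Jacobi] macro 5: S0 reads c0=-768 → after 1×micro: -3072; S1 reads c0=-768 → after 2×micro: 4 ⇒ (c0=-3072, c1=4)
[Gauss-Seidel] macro 1: S0 reads c0=-3 → after 1×micro: -12; S1 reads c0=-12 → after 2×micro: 4 ⇒ (c0=-12, c1=4)
[Gauss-Seidel] macro 2: S0 reads c0=-12 → after 1×micro: -48; S1 reads c0=-48 → after 2×micro: 4 ⇒ (c0=-48, c1=4)
[Gauss-Seidel] macro 3: S0 reads c0=-48 → after 1×micro: -192; S1 reads c0=-192 → after 2×micro: 4 ⇒ (c0=-192, c1=4)
[Gauss-Seidel] macro 4: S0 reads c0=-192 → after 1×micro: -768; S1 reads c0=-768 → after 2×micro: 4 ⇒ (c0=-768, c1=4)
[Gauss-Seidel] macro 5: S0 reads c0=-768 → after 1×micro: -3072; S1 reads c0=-3072 → after 2×micro: 4 ⇒ (c0=-3072, c1=4)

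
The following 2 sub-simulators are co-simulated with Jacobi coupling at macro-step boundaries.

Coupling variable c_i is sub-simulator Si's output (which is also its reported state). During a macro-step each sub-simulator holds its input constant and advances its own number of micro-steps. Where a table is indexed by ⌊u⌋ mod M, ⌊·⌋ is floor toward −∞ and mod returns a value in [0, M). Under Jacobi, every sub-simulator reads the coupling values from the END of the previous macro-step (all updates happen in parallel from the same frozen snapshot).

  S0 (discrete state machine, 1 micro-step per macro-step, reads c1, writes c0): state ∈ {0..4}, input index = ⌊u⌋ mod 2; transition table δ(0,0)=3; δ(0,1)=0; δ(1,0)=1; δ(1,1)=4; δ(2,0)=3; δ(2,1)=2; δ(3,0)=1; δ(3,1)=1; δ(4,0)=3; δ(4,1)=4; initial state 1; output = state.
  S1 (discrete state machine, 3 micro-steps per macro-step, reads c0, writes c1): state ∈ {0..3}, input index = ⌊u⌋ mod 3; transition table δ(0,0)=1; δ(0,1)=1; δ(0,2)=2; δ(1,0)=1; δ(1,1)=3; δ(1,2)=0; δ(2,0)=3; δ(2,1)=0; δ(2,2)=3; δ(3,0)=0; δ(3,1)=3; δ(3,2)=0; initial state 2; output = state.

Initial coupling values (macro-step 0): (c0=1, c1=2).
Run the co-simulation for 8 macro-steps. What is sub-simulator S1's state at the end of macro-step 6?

S1 state at macro-step 6 = 3

macro 1: S0 reads c1=2 → after 1×micro: 1; S1 reads c0=1 → after 3×micro: 3 ⇒ (c0=1, c1=3)
macro 2: S0 reads c1=3 → after 1×micro: 4; S1 reads c0=1 → after 3×micro: 3 ⇒ (c0=4, c1=3)
macro 3: S0 reads c1=3 → after 1×micro: 4; S1 reads c0=4 → after 3×micro: 3 ⇒ (c0=4, c1=3)
macro 4: S0 reads c1=3 → after 1×micro: 4; S1 reads c0=4 → after 3×micro: 3 ⇒ (c0=4, c1=3)
macro 5: S0 reads c1=3 → after 1×micro: 4; S1 reads c0=4 → after 3×micro: 3 ⇒ (c0=4, c1=3)
macro 6: S0 reads c1=3 → after 1×micro: 4; S1 reads c0=4 → after 3×micro: 3 ⇒ (c0=4, c1=3)
macro 7: S0 reads c1=3 → after 1×micro: 4; S1 reads c0=4 → after 3×micro: 3 ⇒ (c0=4, c1=3)
macro 8: S0 reads c1=3 → after 1×micro: 4; S1 reads c0=4 → after 3×micro: 3 ⇒ (c0=4, c1=3)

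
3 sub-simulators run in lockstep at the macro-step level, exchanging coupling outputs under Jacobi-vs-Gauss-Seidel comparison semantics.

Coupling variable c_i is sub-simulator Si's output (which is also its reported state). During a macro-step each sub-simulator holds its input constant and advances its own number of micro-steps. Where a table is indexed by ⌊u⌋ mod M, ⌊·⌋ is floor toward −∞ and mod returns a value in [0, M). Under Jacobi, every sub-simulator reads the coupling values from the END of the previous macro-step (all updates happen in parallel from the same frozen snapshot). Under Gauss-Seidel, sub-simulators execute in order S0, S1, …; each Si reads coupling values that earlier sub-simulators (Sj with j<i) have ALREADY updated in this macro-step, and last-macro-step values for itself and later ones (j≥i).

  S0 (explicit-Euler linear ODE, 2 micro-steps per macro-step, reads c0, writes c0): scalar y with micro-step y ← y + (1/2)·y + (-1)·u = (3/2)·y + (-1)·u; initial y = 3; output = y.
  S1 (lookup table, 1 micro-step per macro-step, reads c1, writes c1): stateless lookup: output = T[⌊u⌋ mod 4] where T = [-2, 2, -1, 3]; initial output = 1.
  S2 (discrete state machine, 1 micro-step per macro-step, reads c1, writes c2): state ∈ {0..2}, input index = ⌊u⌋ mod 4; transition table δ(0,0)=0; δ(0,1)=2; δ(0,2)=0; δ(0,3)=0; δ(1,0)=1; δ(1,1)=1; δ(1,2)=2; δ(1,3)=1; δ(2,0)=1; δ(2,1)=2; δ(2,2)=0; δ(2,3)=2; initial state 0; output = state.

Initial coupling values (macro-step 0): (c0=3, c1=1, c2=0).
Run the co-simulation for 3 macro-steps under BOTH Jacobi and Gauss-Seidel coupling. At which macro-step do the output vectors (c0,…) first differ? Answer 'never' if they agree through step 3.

[Jacobi] macro 1: S0 reads c0=3 → after 2×micro: -3/4; S1 reads c1=1 → after 1×micro: 2; S2 reads c1=1 → after 1×micro: 2 ⇒ (c0=-3/4, c1=2, c2=2)
[Jacobi] macro 2: S0 reads c0=-3/4 → after 2×micro: 3/16; S1 reads c1=2 → after 1×micro: -1; S2 reads c1=2 → after 1×micro: 0 ⇒ (c0=3/16, c1=-1, c2=0)
[Jacobi] macro 3: S0 reads c0=3/16 → after 2×micro: -3/64; S1 reads c1=-1 → after 1×micro: 3; S2 reads c1=-1 → after 1×micro: 0 ⇒ (c0=-3/64, c1=3, c2=0)
[Gauss-Seidel] macro 1: S0 reads c0=3 → after 2×micro: -3/4; S1 reads c1=1 → after 1×micro: 2; S2 reads c1=2 → after 1×micro: 0 ⇒ (c0=-3/4, c1=2, c2=0)
[Gauss-Seidel] macro 2: S0 reads c0=-3/4 → after 2×micro: 3/16; S1 reads c1=2 → after 1×micro: -1; S2 reads c1=-1 → after 1×micro: 0 ⇒ (c0=3/16, c1=-1, c2=0)
[Gauss-Seidel] macro 3: S0 reads c0=3/16 → after 2×micro: -3/64; S1 reads c1=-1 → after 1×micro: 3; S2 reads c1=3 → after 1×micro: 0 ⇒ (c0=-3/64, c1=3, c2=0)

first divergence at macro-step: 1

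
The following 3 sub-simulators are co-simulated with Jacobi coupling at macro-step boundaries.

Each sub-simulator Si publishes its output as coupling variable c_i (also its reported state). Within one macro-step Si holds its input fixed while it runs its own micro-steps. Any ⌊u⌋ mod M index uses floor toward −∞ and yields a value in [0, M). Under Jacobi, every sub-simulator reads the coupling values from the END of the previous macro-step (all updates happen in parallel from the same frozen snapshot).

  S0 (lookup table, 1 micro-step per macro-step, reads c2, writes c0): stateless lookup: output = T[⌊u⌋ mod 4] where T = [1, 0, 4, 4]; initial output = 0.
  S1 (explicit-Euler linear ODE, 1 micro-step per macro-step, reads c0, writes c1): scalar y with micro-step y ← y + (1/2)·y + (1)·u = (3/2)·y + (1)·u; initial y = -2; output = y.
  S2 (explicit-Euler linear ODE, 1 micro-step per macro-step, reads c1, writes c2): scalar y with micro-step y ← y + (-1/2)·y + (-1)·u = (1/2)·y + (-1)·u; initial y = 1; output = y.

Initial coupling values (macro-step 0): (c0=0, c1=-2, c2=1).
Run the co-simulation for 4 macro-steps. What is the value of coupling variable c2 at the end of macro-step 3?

c2 at macro-step 3 = 53/8

macro 1: S0 reads c2=1 → after 1×micro: 0; S1 reads c0=0 → after 1×micro: -3; S2 reads c1=-2 → after 1×micro: 5/2 ⇒ (c0=0, c1=-3, c2=5/2)
macro 2: S0 reads c2=5/2 → after 1×micro: 4; S1 reads c0=0 → after 1×micro: -9/2; S2 reads c1=-3 → after 1×micro: 17/4 ⇒ (c0=4, c1=-9/2, c2=17/4)
macro 3: S0 reads c2=17/4 → after 1×micro: 1; S1 reads c0=4 → after 1×micro: -11/4; S2 reads c1=-9/2 → after 1×micro: 53/8 ⇒ (c0=1, c1=-11/4, c2=53/8)
macro 4: S0 reads c2=53/8 → after 1×micro: 4; S1 reads c0=1 → after 1×micro: -25/8; S2 reads c1=-11/4 → after 1×micro: 97/16 ⇒ (c0=4, c1=-25/8, c2=97/16)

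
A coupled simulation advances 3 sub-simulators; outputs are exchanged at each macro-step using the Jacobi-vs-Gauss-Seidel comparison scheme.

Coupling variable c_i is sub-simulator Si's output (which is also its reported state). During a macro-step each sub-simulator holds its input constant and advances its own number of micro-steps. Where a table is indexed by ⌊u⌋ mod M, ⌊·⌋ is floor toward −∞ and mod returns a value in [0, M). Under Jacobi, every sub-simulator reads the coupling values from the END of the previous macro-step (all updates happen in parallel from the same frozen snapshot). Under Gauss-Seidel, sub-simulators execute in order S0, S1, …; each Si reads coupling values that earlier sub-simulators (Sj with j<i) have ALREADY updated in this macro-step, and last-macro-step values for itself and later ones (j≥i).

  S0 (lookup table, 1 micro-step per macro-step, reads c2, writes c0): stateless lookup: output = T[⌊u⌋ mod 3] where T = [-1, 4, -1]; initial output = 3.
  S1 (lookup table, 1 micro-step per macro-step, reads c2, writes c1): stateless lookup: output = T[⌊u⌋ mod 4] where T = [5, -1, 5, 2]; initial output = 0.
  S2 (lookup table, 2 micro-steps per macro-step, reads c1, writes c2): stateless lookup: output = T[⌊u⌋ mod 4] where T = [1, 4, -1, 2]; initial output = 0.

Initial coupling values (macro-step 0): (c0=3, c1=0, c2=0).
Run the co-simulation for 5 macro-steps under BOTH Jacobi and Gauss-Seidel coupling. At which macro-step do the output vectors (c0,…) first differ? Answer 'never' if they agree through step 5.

[Jacobi] macro 1: S0 reads c2=0 → after 1×micro: -1; S1 reads c2=0 → after 1×micro: 5; S2 reads c1=0 → after 2×micro: 1 ⇒ (c0=-1, c1=5, c2=1)
[Jacobi] macro 2: S0 reads c2=1 → after 1×micro: 4; S1 reads c2=1 → after 1×micro: -1; S2 reads c1=5 → after 2×micro: 4 ⇒ (c0=4, c1=-1, c2=4)
[Jacobi] macro 3: S0 reads c2=4 → after 1×micro: 4; S1 reads c2=4 → after 1×micro: 5; S2 reads c1=-1 → after 2×micro: 2 ⇒ (c0=4, c1=5, c2=2)
[Jacobi] macro 4: S0 reads c2=2 → after 1×micro: -1; S1 reads c2=2 → after 1×micro: 5; S2 reads c1=5 → after 2×micro: 4 ⇒ (c0=-1, c1=5, c2=4)
[Jacobi] macro 5: S0 reads c2=4 → after 1×micro: 4; S1 reads c2=4 → after 1×micro: 5; S2 reads c1=5 → after 2×micro: 4 ⇒ (c0=4, c1=5, c2=4)
[Gauss-Seidel] macro 1: S0 reads c2=0 → after 1×micro: -1; S1 reads c2=0 → after 1×micro: 5; S2 reads c1=5 → after 2×micro: 4 ⇒ (c0=-1, c1=5, c2=4)
[Gauss-Seidel] macro 2: S0 reads c2=4 → after 1×micro: 4; S1 reads c2=4 → after 1×micro: 5; S2 reads c1=5 → after 2×micro: 4 ⇒ (c0=4, c1=5, c2=4)
[Gauss-Seidel] macro 3: S0 reads c2=4 → after 1×micro: 4; S1 reads c2=4 → after 1×micro: 5; S2 reads c1=5 → after 2×micro: 4 ⇒ (c0=4, c1=5, c2=4)
[Gauss-Seidel] macro 4: S0 reads c2=4 → after 1×micro: 4; S1 reads c2=4 → after 1×micro: 5; S2 reads c1=5 → after 2×micro: 4 ⇒ (c0=4, c1=5, c2=4)
[Gauss-Seidel] macro 5: S0 reads c2=4 → after 1×micro: 4; S1 reads c2=4 → after 1×micro: 5; S2 reads c1=5 → after 2×micro: 4 ⇒ (c0=4, c1=5, c2=4)

first divergence at macro-step: 1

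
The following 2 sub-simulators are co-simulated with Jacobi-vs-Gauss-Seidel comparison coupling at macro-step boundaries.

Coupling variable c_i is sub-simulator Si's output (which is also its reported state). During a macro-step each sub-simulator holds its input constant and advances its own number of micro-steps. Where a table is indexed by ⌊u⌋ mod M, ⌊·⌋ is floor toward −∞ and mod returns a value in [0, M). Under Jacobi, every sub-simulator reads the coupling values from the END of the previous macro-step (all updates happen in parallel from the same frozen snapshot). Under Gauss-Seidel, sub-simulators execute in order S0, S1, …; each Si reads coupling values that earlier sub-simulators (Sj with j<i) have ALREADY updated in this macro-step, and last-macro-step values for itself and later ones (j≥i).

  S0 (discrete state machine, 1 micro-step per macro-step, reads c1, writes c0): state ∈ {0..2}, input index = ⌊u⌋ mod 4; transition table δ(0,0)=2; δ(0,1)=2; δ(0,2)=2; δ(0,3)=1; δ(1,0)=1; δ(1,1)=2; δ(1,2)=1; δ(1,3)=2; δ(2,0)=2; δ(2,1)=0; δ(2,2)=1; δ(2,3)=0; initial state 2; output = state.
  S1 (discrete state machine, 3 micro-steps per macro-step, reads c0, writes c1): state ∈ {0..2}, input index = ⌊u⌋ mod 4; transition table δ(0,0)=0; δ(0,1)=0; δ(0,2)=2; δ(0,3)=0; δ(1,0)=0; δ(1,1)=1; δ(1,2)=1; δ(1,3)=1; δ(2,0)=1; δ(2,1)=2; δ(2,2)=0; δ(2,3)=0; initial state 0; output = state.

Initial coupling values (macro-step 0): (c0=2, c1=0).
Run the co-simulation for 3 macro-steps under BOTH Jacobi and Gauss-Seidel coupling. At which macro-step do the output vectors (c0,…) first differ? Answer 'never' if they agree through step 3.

first divergence at macro-step: 2

[Jacobi] macro 1: S0 reads c1=0 → after 1×micro: 2; S1 reads c0=2 → after 3×micro: 2 ⇒ (c0=2, c1=2)
[Jacobi] macro 2: S0 reads c1=2 → after 1×micro: 1; S1 reads c0=2 → after 3×micro: 0 ⇒ (c0=1, c1=0)
[Jacobi] macro 3: S0 reads c1=0 → after 1×micro: 1; S1 reads c0=1 → after 3×micro: 0 ⇒ (c0=1, c1=0)
[Gauss-Seidel] macro 1: S0 reads c1=0 → after 1×micro: 2; S1 reads c0=2 → after 3×micro: 2 ⇒ (c0=2, c1=2)
[Gauss-Seidel] macro 2: S0 reads c1=2 → after 1×micro: 1; S1 reads c0=1 → after 3×micro: 2 ⇒ (c0=1, c1=2)
[Gauss-Seidel] macro 3: S0 reads c1=2 → after 1×micro: 1; S1 reads c0=1 → after 3×micro: 2 ⇒ (c0=1, c1=2)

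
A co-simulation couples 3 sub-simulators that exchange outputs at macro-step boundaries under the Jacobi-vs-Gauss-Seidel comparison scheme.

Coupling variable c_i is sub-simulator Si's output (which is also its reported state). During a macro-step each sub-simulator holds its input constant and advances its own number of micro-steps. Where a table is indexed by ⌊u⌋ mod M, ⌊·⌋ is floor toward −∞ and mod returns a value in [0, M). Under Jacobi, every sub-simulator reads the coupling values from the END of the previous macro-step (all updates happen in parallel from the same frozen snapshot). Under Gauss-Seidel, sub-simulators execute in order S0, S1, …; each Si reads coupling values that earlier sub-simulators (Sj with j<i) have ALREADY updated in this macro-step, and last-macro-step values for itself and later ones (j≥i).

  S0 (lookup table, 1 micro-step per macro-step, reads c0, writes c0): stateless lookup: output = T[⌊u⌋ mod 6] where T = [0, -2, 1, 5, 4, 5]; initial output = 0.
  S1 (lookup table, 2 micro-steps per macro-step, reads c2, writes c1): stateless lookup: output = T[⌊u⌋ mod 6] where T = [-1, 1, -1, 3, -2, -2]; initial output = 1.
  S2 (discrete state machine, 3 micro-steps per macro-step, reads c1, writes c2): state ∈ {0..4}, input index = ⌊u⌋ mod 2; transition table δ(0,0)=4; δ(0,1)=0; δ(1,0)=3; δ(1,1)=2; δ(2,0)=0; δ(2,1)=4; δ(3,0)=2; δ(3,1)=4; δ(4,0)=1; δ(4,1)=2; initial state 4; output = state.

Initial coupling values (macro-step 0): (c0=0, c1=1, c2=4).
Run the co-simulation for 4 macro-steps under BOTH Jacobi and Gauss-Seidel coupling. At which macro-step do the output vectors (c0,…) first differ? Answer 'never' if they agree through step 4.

[Jacobi] macro 1: S0 reads c0=0 → after 1×micro: 0; S1 reads c2=4 → after 2×micro: -2; S2 reads c1=1 → after 3×micro: 2 ⇒ (c0=0, c1=-2, c2=2)
[Jacobi] macro 2: S0 reads c0=0 → after 1×micro: 0; S1 reads c2=2 → after 2×micro: -1; S2 reads c1=-2 → after 3×micro: 1 ⇒ (c0=0, c1=-1, c2=1)
[Jacobi] macro 3: S0 reads c0=0 → after 1×micro: 0; S1 reads c2=1 → after 2×micro: 1; S2 reads c1=-1 → after 3×micro: 2 ⇒ (c0=0, c1=1, c2=2)
[Jacobi] macro 4: S0 reads c0=0 → after 1×micro: 0; S1 reads c2=2 → after 2×micro: -1; S2 reads c1=1 → after 3×micro: 4 ⇒ (c0=0, c1=-1, c2=4)
[Gauss-Seidel] macro 1: S0 reads c0=0 → after 1×micro: 0; S1 reads c2=4 → after 2×micro: -2; S2 reads c1=-2 → after 3×micro: 2 ⇒ (c0=0, c1=-2, c2=2)
[Gauss-Seidel] macro 2: S0 reads c0=0 → after 1×micro: 0; S1 reads c2=2 → after 2×micro: -1; S2 reads c1=-1 → after 3×micro: 4 ⇒ (c0=0, c1=-1, c2=4)
[Gauss-Seidel] macro 3: S0 reads c0=0 → after 1×micro: 0; S1 reads c2=4 → after 2×micro: -2; S2 reads c1=-2 → after 3×micro: 2 ⇒ (c0=0, c1=-2, c2=2)
[Gauss-Seidel] macro 4: S0 reads c0=0 → after 1×micro: 0; S1 reads c2=2 → after 2×micro: -1; S2 reads c1=-1 → after 3×micro: 4 ⇒ (c0=0, c1=-1, c2=4)

first divergence at macro-step: 2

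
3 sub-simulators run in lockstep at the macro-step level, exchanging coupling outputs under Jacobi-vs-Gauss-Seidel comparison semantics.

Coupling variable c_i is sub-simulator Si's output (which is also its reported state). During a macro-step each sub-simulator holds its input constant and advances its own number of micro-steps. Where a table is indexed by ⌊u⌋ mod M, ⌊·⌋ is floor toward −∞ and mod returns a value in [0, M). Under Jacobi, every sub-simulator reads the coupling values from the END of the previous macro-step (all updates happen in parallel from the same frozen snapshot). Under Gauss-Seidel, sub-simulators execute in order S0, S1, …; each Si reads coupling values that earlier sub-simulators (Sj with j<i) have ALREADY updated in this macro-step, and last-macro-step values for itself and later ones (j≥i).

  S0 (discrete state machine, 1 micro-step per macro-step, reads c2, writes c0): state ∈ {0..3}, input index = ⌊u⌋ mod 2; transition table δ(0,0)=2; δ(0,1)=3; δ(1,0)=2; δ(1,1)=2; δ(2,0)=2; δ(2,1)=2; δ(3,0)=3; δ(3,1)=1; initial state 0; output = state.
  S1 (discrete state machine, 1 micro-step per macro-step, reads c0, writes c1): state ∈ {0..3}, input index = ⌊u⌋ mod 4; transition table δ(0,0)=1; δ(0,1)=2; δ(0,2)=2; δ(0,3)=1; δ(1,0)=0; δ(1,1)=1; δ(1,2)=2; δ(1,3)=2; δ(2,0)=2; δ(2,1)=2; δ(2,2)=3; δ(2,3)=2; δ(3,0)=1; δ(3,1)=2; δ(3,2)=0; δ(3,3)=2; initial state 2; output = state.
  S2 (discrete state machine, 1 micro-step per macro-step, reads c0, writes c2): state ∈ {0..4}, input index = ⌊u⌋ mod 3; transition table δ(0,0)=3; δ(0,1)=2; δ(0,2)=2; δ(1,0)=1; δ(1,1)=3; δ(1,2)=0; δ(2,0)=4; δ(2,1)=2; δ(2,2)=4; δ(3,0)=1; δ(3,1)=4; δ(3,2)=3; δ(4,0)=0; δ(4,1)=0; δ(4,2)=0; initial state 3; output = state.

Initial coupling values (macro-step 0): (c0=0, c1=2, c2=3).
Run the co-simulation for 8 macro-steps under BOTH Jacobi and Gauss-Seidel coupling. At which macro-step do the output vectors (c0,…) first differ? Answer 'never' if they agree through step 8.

[Jacobi] macro 1: S0 reads c2=3 → after 1×micro: 3; S1 reads c0=0 → after 1×micro: 2; S2 reads c0=0 → after 1×micro: 1 ⇒ (c0=3, c1=2, c2=1)
[Jacobi] macro 2: S0 reads c2=1 → after 1×micro: 1; S1 reads c0=3 → after 1×micro: 2; S2 reads c0=3 → after 1×micro: 1 ⇒ (c0=1, c1=2, c2=1)
[Jacobi] macro 3: S0 reads c2=1 → after 1×micro: 2; S1 reads c0=1 → after 1×micro: 2; S2 reads c0=1 → after 1×micro: 3 ⇒ (c0=2, c1=2, c2=3)
[Jacobi] macro 4: S0 reads c2=3 → after 1×micro: 2; S1 reads c0=2 → after 1×micro: 3; S2 reads c0=2 → after 1×micro: 3 ⇒ (c0=2, c1=3, c2=3)
[Jacobi] macro 5: S0 reads c2=3 → after 1×micro: 2; S1 reads c0=2 → after 1×micro: 0; S2 reads c0=2 → after 1×micro: 3 ⇒ (c0=2, c1=0, c2=3)
[Jacobi] macro 6: S0 reads c2=3 → after 1×micro: 2; S1 reads c0=2 → after 1×micro: 2; S2 reads c0=2 → after 1×micro: 3 ⇒ (c0=2, c1=2, c2=3)
[Jacobi] macro 7: S0 reads c2=3 → after 1×micro: 2; S1 reads c0=2 → after 1×micro: 3; S2 reads c0=2 → after 1×micro: 3 ⇒ (c0=2, c1=3, c2=3)
[Jacobi] macro 8: S0 reads c2=3 → after 1×micro: 2; S1 reads c0=2 → after 1×micro: 0; S2 reads c0=2 → after 1×micro: 3 ⇒ (c0=2, c1=0, c2=3)
[Gauss-Seidel] macro 1: S0 reads c2=3 → after 1×micro: 3; S1 reads c0=3 → after 1×micro: 2; S2 reads c0=3 → after 1×micro: 1 ⇒ (c0=3, c1=2, c2=1)
[Gauss-Seidel] macro 2: S0 reads c2=1 → after 1×micro: 1; S1 reads c0=1 → after 1×micro: 2; S2 reads c0=1 → after 1×micro: 3 ⇒ (c0=1, c1=2, c2=3)
[Gauss-Seidel] macro 3: S0 reads c2=3 → after 1×micro: 2; S1 reads c0=2 → after 1×micro: 3; S2 reads c0=2 → after 1×micro: 3 ⇒ (c0=2, c1=3, c2=3)
[Gauss-Seidel] macro 4: S0 reads c2=3 → after 1×micro: 2; S1 reads c0=2 → after 1×micro: 0; S2 reads c0=2 → after 1×micro: 3 ⇒ (c0=2, c1=0, c2=3)
[Gauss-Seidel] macro 5: S0 reads c2=3 → after 1×micro: 2; S1 reads c0=2 → after 1×micro: 2; S2 reads c0=2 → after 1×micro: 3 ⇒ (c0=2, c1=2, c2=3)
[Gauss-Seidel] macro 6: S0 reads c2=3 → after 1×micro: 2; S1 reads c0=2 → after 1×micro: 3; S2 reads c0=2 → after 1×micro: 3 ⇒ (c0=2, c1=3, c2=3)
[Gauss-Seidel] macro 7: S0 reads c2=3 → after 1×micro: 2; S1 reads c0=2 → after 1×micro: 0; S2 reads c0=2 → after 1×micro: 3 ⇒ (c0=2, c1=0, c2=3)
[Gauss-Seidel] macro 8: S0 reads c2=3 → after 1×micro: 2; S1 reads c0=2 → after 1×micro: 2; S2 reads c0=2 → after 1×micro: 3 ⇒ (c0=2, c1=2, c2=3)

first divergence at macro-step: 2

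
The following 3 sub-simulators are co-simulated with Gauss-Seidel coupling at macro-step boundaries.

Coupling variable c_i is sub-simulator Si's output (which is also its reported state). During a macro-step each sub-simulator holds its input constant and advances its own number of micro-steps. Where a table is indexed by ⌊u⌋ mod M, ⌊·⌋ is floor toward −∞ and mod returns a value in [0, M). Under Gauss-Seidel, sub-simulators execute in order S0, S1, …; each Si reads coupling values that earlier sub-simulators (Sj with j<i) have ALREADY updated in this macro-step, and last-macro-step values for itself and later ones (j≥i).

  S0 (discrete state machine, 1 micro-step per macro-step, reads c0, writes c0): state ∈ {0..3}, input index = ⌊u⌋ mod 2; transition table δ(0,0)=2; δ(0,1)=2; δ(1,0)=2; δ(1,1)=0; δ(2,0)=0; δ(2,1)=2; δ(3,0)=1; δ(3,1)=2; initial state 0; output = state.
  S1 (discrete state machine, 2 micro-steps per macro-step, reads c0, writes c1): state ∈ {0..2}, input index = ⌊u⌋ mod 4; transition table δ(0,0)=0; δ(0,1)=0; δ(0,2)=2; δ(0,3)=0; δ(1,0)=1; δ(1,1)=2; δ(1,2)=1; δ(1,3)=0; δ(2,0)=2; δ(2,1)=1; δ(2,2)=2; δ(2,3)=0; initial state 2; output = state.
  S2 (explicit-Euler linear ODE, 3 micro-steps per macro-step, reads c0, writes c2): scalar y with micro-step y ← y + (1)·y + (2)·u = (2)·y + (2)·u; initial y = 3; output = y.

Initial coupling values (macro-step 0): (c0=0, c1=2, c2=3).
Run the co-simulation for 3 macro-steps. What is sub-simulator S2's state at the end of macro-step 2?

macro 1: S0 reads c0=0 → after 1×micro: 2; S1 reads c0=2 → after 2×micro: 2; S2 reads c0=2 → after 3×micro: 52 ⇒ (c0=2, c1=2, c2=52)
macro 2: S0 reads c0=2 → after 1×micro: 0; S1 reads c0=0 → after 2×micro: 2; S2 reads c0=0 → after 3×micro: 416 ⇒ (c0=0, c1=2, c2=416)
macro 3: S0 reads c0=0 → after 1×micro: 2; S1 reads c0=2 → after 2×micro: 2; S2 reads c0=2 → after 3×micro: 3356 ⇒ (c0=2, c1=2, c2=3356)

S2 state at macro-step 2 = 416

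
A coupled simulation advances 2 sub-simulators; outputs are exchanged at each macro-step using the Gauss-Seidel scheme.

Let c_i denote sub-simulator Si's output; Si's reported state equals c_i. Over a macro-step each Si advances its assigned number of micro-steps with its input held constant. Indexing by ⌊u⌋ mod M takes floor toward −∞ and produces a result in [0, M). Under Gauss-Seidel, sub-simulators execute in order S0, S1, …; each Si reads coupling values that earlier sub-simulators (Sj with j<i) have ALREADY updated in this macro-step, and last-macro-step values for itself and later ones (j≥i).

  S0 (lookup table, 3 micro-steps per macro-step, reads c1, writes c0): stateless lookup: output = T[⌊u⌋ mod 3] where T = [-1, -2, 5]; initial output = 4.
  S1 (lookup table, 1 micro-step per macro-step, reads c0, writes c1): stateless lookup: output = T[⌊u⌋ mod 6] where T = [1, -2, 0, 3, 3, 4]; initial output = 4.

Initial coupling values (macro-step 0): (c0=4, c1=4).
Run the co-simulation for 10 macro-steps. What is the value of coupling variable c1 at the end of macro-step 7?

c1 at macro-step 7 = 3

macro 1: S0 reads c1=4 → after 3×micro: -2; S1 reads c0=-2 → after 1×micro: 3 ⇒ (c0=-2, c1=3)
macro 2: S0 reads c1=3 → after 3×micro: -1; S1 reads c0=-1 → after 1×micro: 4 ⇒ (c0=-1, c1=4)
macro 3: S0 reads c1=4 → after 3×micro: -2; S1 reads c0=-2 → after 1×micro: 3 ⇒ (c0=-2, c1=3)
macro 4: S0 reads c1=3 → after 3×micro: -1; S1 reads c0=-1 → after 1×micro: 4 ⇒ (c0=-1, c1=4)
macro 5: S0 reads c1=4 → after 3×micro: -2; S1 reads c0=-2 → after 1×micro: 3 ⇒ (c0=-2, c1=3)
macro 6: S0 reads c1=3 → after 3×micro: -1; S1 reads c0=-1 → after 1×micro: 4 ⇒ (c0=-1, c1=4)
macro 7: S0 reads c1=4 → after 3×micro: -2; S1 reads c0=-2 → after 1×micro: 3 ⇒ (c0=-2, c1=3)
macro 8: S0 reads c1=3 → after 3×micro: -1; S1 reads c0=-1 → after 1×micro: 4 ⇒ (c0=-1, c1=4)
macro 9: S0 reads c1=4 → after 3×micro: -2; S1 reads c0=-2 → after 1×micro: 3 ⇒ (c0=-2, c1=3)
macro 10: S0 reads c1=3 → after 3×micro: -1; S1 reads c0=-1 → after 1×micro: 4 ⇒ (c0=-1, c1=4)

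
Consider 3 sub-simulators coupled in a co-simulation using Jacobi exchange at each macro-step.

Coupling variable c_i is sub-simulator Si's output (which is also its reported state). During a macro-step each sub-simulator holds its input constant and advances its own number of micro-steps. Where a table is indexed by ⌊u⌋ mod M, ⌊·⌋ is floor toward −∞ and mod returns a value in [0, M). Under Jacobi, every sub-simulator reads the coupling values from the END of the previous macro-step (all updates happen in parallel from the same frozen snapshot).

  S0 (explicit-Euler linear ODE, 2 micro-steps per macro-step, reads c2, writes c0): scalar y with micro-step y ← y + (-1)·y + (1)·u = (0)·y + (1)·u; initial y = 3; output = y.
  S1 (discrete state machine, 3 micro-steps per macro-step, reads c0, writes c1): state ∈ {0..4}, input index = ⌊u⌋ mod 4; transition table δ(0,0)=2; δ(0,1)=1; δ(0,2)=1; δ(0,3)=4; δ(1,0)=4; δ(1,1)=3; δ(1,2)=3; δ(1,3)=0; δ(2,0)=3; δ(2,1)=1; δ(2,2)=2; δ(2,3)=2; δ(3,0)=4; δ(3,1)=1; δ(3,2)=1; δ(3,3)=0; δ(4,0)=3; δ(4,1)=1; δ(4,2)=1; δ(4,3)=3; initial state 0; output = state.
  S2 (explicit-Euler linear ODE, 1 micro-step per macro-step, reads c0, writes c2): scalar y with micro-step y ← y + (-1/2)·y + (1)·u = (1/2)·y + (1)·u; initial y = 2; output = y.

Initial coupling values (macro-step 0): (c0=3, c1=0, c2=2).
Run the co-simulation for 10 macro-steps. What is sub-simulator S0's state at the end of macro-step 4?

S0 state at macro-step 4 = 6

macro 1: S0 reads c2=2 → after 2×micro: 2; S1 reads c0=3 → after 3×micro: 0; S2 reads c0=3 → after 1×micro: 4 ⇒ (c0=2, c1=0, c2=4)
macro 2: S0 reads c2=4 → after 2×micro: 4; S1 reads c0=2 → after 3×micro: 1; S2 reads c0=2 → after 1×micro: 4 ⇒ (c0=4, c1=1, c2=4)
macro 3: S0 reads c2=4 → after 2×micro: 4; S1 reads c0=4 → after 3×micro: 4; S2 reads c0=4 → after 1×micro: 6 ⇒ (c0=4, c1=4, c2=6)
macro 4: S0 reads c2=6 → after 2×micro: 6; S1 reads c0=4 → after 3×micro: 3; S2 reads c0=4 → after 1×micro: 7 ⇒ (c0=6, c1=3, c2=7)
macro 5: S0 reads c2=7 → after 2×micro: 7; S1 reads c0=6 → after 3×micro: 1; S2 reads c0=6 → after 1×micro: 19/2 ⇒ (c0=7, c1=1, c2=19/2)
macro 6: S0 reads c2=19/2 → after 2×micro: 19/2; S1 reads c0=7 → after 3×micro: 3; S2 reads c0=7 → after 1×micro: 47/4 ⇒ (c0=19/2, c1=3, c2=47/4)
macro 7: S0 reads c2=47/4 → after 2×micro: 47/4; S1 reads c0=19/2 → after 3×micro: 1; S2 reads c0=19/2 → after 1×micro: 123/8 ⇒ (c0=47/4, c1=1, c2=123/8)
macro 8: S0 reads c2=123/8 → after 2×micro: 123/8; S1 reads c0=47/4 → after 3×micro: 3; S2 reads c0=47/4 → after 1×micro: 311/16 ⇒ (c0=123/8, c1=3, c2=311/16)
macro 9: S0 reads c2=311/16 → after 2×micro: 311/16; S1 reads c0=123/8 → after 3×micro: 3; S2 reads c0=123/8 → after 1×micro: 803/32 ⇒ (c0=311/16, c1=3, c2=803/32)
macro 10: S0 reads c2=803/32 → after 2×micro: 803/32; S1 reads c0=311/16 → after 3×micro: 3; S2 reads c0=311/16 → after 1×micro: 2047/64 ⇒ (c0=803/32, c1=3, c2=2047/64)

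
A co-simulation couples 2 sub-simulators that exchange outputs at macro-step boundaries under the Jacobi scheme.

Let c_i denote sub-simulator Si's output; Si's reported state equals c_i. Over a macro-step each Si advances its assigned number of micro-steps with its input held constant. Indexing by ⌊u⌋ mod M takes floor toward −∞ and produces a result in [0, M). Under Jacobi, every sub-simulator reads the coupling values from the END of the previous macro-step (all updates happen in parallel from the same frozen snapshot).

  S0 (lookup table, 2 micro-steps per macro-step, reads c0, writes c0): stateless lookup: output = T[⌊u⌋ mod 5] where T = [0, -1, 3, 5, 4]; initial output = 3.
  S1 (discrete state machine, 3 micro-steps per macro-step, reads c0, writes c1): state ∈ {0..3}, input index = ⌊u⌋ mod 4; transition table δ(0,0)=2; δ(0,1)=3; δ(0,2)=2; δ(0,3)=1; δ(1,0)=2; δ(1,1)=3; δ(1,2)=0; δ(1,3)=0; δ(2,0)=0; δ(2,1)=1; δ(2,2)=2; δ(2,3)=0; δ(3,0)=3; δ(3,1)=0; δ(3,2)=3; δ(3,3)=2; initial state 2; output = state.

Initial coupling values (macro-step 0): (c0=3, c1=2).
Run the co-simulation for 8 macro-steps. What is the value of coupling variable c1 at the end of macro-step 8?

c1 at macro-step 8 = 3

macro 1: S0 reads c0=3 → after 2×micro: 5; S1 reads c0=3 → after 3×micro: 0 ⇒ (c0=5, c1=0)
macro 2: S0 reads c0=5 → after 2×micro: 0; S1 reads c0=5 → after 3×micro: 3 ⇒ (c0=0, c1=3)
macro 3: S0 reads c0=0 → after 2×micro: 0; S1 reads c0=0 → after 3×micro: 3 ⇒ (c0=0, c1=3)
macro 4: S0 reads c0=0 → after 2×micro: 0; S1 reads c0=0 → after 3×micro: 3 ⇒ (c0=0, c1=3)
macro 5: S0 reads c0=0 → after 2×micro: 0; S1 reads c0=0 → after 3×micro: 3 ⇒ (c0=0, c1=3)
macro 6: S0 reads c0=0 → after 2×micro: 0; S1 reads c0=0 → after 3×micro: 3 ⇒ (c0=0, c1=3)
macro 7: S0 reads c0=0 → after 2×micro: 0; S1 reads c0=0 → after 3×micro: 3 ⇒ (c0=0, c1=3)
macro 8: S0 reads c0=0 → after 2×micro: 0; S1 reads c0=0 → after 3×micro: 3 ⇒ (c0=0, c1=3)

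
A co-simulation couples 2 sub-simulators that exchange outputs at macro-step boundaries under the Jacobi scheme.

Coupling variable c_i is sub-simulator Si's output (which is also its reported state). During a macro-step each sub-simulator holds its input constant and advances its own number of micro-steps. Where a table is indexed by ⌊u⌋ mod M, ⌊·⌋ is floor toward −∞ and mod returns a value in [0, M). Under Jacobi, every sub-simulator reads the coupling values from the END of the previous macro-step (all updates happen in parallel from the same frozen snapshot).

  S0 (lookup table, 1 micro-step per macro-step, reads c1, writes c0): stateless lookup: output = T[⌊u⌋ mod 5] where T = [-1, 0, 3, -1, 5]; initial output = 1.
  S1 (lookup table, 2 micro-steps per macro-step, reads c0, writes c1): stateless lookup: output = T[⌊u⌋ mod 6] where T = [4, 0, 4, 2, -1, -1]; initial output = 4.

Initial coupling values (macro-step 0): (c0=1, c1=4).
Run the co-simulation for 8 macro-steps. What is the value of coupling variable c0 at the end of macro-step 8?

c0 at macro-step 8 = 5

macro 1: S0 reads c1=4 → after 1×micro: 5; S1 reads c0=1 → after 2×micro: 0 ⇒ (c0=5, c1=0)
macro 2: S0 reads c1=0 → after 1×micro: -1; S1 reads c0=5 → after 2×micro: -1 ⇒ (c0=-1, c1=-1)
macro 3: S0 reads c1=-1 → after 1×micro: 5; S1 reads c0=-1 → after 2×micro: -1 ⇒ (c0=5, c1=-1)
macro 4: S0 reads c1=-1 → after 1×micro: 5; S1 reads c0=5 → after 2×micro: -1 ⇒ (c0=5, c1=-1)
macro 5: S0 reads c1=-1 → after 1×micro: 5; S1 reads c0=5 → after 2×micro: -1 ⇒ (c0=5, c1=-1)
macro 6: S0 reads c1=-1 → after 1×micro: 5; S1 reads c0=5 → after 2×micro: -1 ⇒ (c0=5, c1=-1)
macro 7: S0 reads c1=-1 → after 1×micro: 5; S1 reads c0=5 → after 2×micro: -1 ⇒ (c0=5, c1=-1)
macro 8: S0 reads c1=-1 → after 1×micro: 5; S1 reads c0=5 → after 2×micro: -1 ⇒ (c0=5, c1=-1)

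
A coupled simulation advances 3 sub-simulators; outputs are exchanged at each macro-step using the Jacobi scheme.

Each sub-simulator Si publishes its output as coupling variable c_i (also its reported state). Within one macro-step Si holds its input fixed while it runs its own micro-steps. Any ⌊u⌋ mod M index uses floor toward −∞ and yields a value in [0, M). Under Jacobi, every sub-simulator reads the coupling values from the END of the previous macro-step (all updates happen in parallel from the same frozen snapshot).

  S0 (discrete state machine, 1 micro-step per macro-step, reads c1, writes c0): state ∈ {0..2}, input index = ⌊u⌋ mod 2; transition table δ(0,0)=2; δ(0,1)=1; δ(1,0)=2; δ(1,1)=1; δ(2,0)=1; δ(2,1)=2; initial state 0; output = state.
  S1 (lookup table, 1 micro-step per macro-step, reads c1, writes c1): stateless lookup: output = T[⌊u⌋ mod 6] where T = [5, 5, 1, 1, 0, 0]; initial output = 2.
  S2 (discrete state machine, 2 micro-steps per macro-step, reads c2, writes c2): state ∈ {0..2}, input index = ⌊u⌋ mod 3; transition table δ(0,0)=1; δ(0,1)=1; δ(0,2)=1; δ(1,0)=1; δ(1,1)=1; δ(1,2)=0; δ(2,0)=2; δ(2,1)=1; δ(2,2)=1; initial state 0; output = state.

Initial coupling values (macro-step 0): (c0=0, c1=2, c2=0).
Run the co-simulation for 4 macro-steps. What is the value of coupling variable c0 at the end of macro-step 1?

macro 1: S0 reads c1=2 → after 1×micro: 2; S1 reads c1=2 → after 1×micro: 1; S2 reads c2=0 → after 2×micro: 1 ⇒ (c0=2, c1=1, c2=1)
macro 2: S0 reads c1=1 → after 1×micro: 2; S1 reads c1=1 → after 1×micro: 5; S2 reads c2=1 → after 2×micro: 1 ⇒ (c0=2, c1=5, c2=1)
macro 3: S0 reads c1=5 → after 1×micro: 2; S1 reads c1=5 → after 1×micro: 0; S2 reads c2=1 → after 2×micro: 1 ⇒ (c0=2, c1=0, c2=1)
macro 4: S0 reads c1=0 → after 1×micro: 1; S1 reads c1=0 → after 1×micro: 5; S2 reads c2=1 → after 2×micro: 1 ⇒ (c0=1, c1=5, c2=1)

c0 at macro-step 1 = 2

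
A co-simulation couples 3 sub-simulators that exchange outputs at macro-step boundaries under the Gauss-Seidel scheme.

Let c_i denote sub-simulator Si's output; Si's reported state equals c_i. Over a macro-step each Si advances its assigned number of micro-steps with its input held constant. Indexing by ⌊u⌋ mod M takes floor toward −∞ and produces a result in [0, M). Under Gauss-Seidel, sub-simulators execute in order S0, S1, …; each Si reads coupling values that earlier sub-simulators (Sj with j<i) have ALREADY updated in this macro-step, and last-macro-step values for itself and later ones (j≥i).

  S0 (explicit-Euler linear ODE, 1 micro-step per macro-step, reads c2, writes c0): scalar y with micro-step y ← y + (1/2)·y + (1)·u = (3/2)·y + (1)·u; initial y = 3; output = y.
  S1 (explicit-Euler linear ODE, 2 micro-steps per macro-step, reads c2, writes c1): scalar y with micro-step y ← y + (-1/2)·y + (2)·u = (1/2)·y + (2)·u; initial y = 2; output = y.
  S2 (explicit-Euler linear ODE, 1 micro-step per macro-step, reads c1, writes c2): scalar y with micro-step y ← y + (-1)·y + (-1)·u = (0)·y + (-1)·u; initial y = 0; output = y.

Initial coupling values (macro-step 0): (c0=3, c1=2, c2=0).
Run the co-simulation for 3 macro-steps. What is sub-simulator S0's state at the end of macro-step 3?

S0 state at macro-step 3 = 43/4

macro 1: S0 reads c2=0 → after 1×micro: 9/2; S1 reads c2=0 → after 2×micro: 1/2; S2 reads c1=1/2 → after 1×micro: -1/2 ⇒ (c0=9/2, c1=1/2, c2=-1/2)
macro 2: S0 reads c2=-1/2 → after 1×micro: 25/4; S1 reads c2=-1/2 → after 2×micro: -11/8; S2 reads c1=-11/8 → after 1×micro: 11/8 ⇒ (c0=25/4, c1=-11/8, c2=11/8)
macro 3: S0 reads c2=11/8 → after 1×micro: 43/4; S1 reads c2=11/8 → after 2×micro: 121/32; S2 reads c1=121/32 → after 1×micro: -121/32 ⇒ (c0=43/4, c1=121/32, c2=-121/32)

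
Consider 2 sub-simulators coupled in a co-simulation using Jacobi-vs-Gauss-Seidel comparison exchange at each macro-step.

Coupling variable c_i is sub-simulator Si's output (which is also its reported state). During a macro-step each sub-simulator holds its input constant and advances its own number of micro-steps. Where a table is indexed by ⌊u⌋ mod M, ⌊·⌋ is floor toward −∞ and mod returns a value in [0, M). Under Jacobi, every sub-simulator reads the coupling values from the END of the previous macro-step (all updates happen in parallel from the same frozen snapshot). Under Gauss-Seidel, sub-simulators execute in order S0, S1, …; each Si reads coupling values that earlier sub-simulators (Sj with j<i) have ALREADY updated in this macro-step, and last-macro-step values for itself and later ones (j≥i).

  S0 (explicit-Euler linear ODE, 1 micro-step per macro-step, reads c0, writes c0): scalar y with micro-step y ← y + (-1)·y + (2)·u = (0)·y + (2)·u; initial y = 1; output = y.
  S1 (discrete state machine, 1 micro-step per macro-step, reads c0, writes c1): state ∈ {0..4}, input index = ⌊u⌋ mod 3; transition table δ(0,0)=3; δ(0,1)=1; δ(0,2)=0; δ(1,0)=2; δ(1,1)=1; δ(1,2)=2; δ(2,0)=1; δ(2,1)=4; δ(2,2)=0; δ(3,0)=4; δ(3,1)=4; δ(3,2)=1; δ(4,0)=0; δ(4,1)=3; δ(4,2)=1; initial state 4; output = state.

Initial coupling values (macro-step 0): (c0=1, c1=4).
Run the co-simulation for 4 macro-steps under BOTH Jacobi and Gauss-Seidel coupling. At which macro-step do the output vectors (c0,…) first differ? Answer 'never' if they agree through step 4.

[Jacobi] macro 1: S0 reads c0=1 → after 1×micro: 2; S1 reads c0=1 → after 1×micro: 3 ⇒ (c0=2, c1=3)
[Jacobi] macro 2: S0 reads c0=2 → after 1×micro: 4; S1 reads c0=2 → after 1×micro: 1 ⇒ (c0=4, c1=1)
[Jacobi] macro 3: S0 reads c0=4 → after 1×micro: 8; S1 reads c0=4 → after 1×micro: 1 ⇒ (c0=8, c1=1)
[Jacobi] macro 4: S0 reads c0=8 → after 1×micro: 16; S1 reads c0=8 → after 1×micro: 2 ⇒ (c0=16, c1=2)
[Gauss-Seidel] macro 1: S0 reads c0=1 → after 1×micro: 2; S1 reads c0=2 → after 1×micro: 1 ⇒ (c0=2, c1=1)
[Gauss-Seidel] macro 2: S0 reads c0=2 → after 1×micro: 4; S1 reads c0=4 → after 1×micro: 1 ⇒ (c0=4, c1=1)
[Gauss-Seidel] macro 3: S0 reads c0=4 → after 1×micro: 8; S1 reads c0=8 → after 1×micro: 2 ⇒ (c0=8, c1=2)
[Gauss-Seidel] macro 4: S0 reads c0=8 → after 1×micro: 16; S1 reads c0=16 → after 1×micro: 4 ⇒ (c0=16, c1=4)

first divergence at macro-step: 1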